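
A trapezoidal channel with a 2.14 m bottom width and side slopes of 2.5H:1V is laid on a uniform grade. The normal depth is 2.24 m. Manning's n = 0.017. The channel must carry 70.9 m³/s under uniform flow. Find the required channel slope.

S = 0.0037

With bottom width b = 2.14 m and side slope z = 2.5: A = (b + zy)y = (2.14 + 2.5×2.24)×2.24 = 17.34 m²; P = b + 2y√(1+z²) = 2.14 + 2×2.24×2.693 = 14.2 m.
Hydraulic radius R = A/P = 17.34/14.2 = 1.221 m.
From Manning's equation, S = [nQ / (1 A R^(2/3))]² = [0.017 × 70.9 / (1 × 17.34 × 1.221^(2/3))]² = 0.0037.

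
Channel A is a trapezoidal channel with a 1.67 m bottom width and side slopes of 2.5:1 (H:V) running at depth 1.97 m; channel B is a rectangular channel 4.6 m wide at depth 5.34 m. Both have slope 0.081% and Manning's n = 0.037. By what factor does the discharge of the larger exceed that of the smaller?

2.5

Channel A: With bottom width b = 1.67 m and side slope z = 2.5: A = (b + zy)y = (1.67 + 2.5×1.97)×1.97 = 12.99 m²; P = b + 2y√(1+z²) = 1.67 + 2×1.97×2.693 = 12.28 m. Hydraulic radius R = A/P = 12.99/12.28 = 1.058 m. Q_A = (1/0.037)·12.99·1.058^(2/3)·√0.00081 = 10.38 m³/s.
Channel B: Flow area A = b·y = 4.6 × 5.34 = 24.56 m². Wetted perimeter P = b + 2y = 4.6 + 2×5.34 = 15.28 m. Hydraulic radius R = A/P = 24.56/15.28 = 1.608 m. Q_B = (1/0.037)·24.56·1.608^(2/3)·√0.00081 = 25.93 m³/s.
The larger discharge is 25.93 m³/s and the smaller is 10.38 m³/s; the ratio is 2.5.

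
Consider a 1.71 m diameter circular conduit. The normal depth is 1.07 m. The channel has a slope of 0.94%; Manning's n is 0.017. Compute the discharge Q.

For a circular section of diameter D = 1.71 m at depth y = 1.07 m, the central angle is θ = 2 arccos(1 − 2y/D) = 3.65 rad. Then A = (D²/8)(θ − sin θ) = 1.512 m² and P = Dθ/2 = 3.121 m.
Hydraulic radius R = A/P = 1.512/3.121 = 0.4845 m.
Manning's equation: Q = (1/n) A R^(2/3) S^(1/2) = (1/0.017) × 1.512 × 0.4845^(2/3) × 0.0094^(1/2) = 5.32 m³/s.

Q = 5.32 m³/s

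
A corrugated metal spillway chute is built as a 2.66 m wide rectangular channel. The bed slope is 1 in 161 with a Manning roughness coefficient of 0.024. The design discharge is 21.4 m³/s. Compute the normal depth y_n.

Manning's equation rearranged: A R^(2/3) = nQ / (1·√S) = 0.024 × 21.4 / (√0.006211) = 6.517.
Try y = 3.05 m: A R^(2/3) = 7.708 — over.
Try y = 2.66 m: A R^(2/3) = 6.53 — matches.

y_n = 2.66 m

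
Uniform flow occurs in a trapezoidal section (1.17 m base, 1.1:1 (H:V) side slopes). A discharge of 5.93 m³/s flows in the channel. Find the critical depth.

At critical depth, Q² T / (g A³) = 1, i.e. A³/T = Q²/g = 5.93²/9.81 = 3.585.
Try y = 0.825 m: A³/T = 1.687 — short.
Try y = 1.16 m: A³/T = 6.137 — over.
Try y = 1.01 m: A³/T = 3.605 — ≈ 3.585.

y_c = 1.01 m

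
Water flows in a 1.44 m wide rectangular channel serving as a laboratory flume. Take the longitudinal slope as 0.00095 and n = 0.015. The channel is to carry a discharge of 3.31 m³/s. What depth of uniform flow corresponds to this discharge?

y_n = 1.75 m

Manning's equation rearranged: A R^(2/3) = nQ / (1·√S) = 0.015 × 3.31 / (√0.00095) = 1.611.
Trying y = 1.53 m: A R^(2/3) = 1.369 — short.
Trying y = 2.19 m: A R^(2/3) = 2.096 — over.
Trying y = 1.75 m: A R^(2/3) = 1.609 — close enough.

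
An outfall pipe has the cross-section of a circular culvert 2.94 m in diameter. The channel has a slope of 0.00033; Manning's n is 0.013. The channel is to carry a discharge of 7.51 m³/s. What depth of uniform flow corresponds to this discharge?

y_n = 2.34 m

Manning's equation rearranged: A R^(2/3) = nQ / (1·√S) = 0.013 × 7.51 / (√0.00033) = 5.374.
Try y = 1.8 m: A R^(2/3) = 3.83 — too small.
Try y = 2.73 m: A R^(2/3) = 5.944 — too large.
Try y = 2.34 m: A R^(2/3) = 5.377 — close enough.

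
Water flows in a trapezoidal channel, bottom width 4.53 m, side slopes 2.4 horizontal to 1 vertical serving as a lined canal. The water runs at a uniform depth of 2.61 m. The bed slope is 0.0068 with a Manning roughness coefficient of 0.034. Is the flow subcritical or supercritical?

With bottom width b = 4.53 m and side slope z = 2.4: A = (b + zy)y = (4.53 + 2.4×2.61)×2.61 = 28.17 m²; P = b + 2y√(1+z²) = 4.53 + 2×2.61×2.6 = 18.1 m.
Hydraulic radius R = A/P = 28.17/18.1 = 1.556 m.
V = (1/n) R^(2/3) √S = (1/0.034) × 1.556^(2/3) × √0.0068 = 3.257 m/s. Hydraulic depth D_h = A/T = 28.17/17.06 = 1.652 m.
Froude number Fr = V/√(g·D_h) = 3.257/√(9.81×1.652) = 0.809, which is less than 1, so the flow is subcritical.

subcritical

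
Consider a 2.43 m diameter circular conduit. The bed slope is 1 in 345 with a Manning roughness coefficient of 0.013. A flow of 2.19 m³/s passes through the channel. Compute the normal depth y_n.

Manning's equation rearranged: A R^(2/3) = nQ / (1·√S) = 0.013 × 2.19 / (√0.002899) = 0.5288.
At y = 0.71 m: A R^(2/3) = 0.6189 — over.
At y = 0.498 m: A R^(2/3) = 0.3061 — short.
At y = 0.655 m: A R^(2/3) = 0.5287 — close enough.

y_n = 0.655 m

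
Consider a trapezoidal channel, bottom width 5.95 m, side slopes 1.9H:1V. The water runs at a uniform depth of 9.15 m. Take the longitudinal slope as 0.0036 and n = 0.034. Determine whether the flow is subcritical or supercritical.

subcritical

With bottom width b = 5.95 m and side slope z = 1.9: A = (b + zy)y = (5.95 + 1.9×9.15)×9.15 = 213.5 m²; P = b + 2y√(1+z²) = 5.95 + 2×9.15×2.147 = 45.24 m.
Hydraulic radius R = A/P = 213.5/45.24 = 4.719 m.
V = (1/n) R^(2/3) √S = (1/0.034) × 4.719^(2/3) × √0.0036 = 4.965 m/s. Hydraulic depth D_h = A/T = 213.5/40.72 = 5.243 m.
Froude number Fr = V/√(g·D_h) = 4.965/√(9.81×5.243) = 0.692, which is less than 1, so the flow is subcritical.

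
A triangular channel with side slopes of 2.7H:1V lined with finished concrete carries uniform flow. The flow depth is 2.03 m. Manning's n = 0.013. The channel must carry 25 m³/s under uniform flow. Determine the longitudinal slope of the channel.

For a triangular section with side slope z = 2.7: A = zy² = 2.7×2.03² = 11.13 m²; P = 2y√(1+z²) = 2×2.03×2.879 = 11.69 m.
Hydraulic radius R = A/P = 11.13/11.69 = 0.9518 m.
From Manning's equation, S = [nQ / (1 A R^(2/3))]² = [0.013 × 25 / (1 × 11.13 × 0.9518^(2/3))]² = 0.000911.

S = 0.000911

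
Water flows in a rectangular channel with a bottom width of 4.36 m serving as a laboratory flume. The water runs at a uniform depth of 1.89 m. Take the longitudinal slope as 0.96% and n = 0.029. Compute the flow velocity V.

Flow area A = b·y = 4.36 × 1.89 = 8.24 m². Wetted perimeter P = b + 2y = 4.36 + 2×1.89 = 8.14 m.
Hydraulic radius R = A/P = 8.24/8.14 = 1.012 m.
From Manning's equation, V = (1/n) R^(2/3) S^(1/2) = (1/0.029) × 1.012^(2/3) × 0.0096^(1/2) = 3.41 m/s.

V = 3.41 m/s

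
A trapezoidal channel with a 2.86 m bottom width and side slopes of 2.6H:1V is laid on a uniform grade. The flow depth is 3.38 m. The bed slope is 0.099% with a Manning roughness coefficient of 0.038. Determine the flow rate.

Q = 48.5 m³/s

With bottom width b = 2.86 m and side slope z = 2.6: A = (b + zy)y = (2.86 + 2.6×3.38)×3.38 = 39.37 m²; P = b + 2y√(1+z²) = 2.86 + 2×3.38×2.786 = 21.69 m.
Hydraulic radius R = A/P = 39.37/21.69 = 1.815 m.
Manning's equation: Q = (1/n) A R^(2/3) S^(1/2) = (1/0.038) × 39.37 × 1.815^(2/3) × 0.00099^(1/2) = 48.5 m³/s.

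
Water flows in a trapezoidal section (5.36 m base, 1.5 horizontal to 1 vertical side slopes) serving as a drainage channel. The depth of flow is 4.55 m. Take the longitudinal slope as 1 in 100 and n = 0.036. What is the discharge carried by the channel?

Q = 287 m³/s

With bottom width b = 5.36 m and side slope z = 1.5: A = (b + zy)y = (5.36 + 1.5×4.55)×4.55 = 55.44 m²; P = b + 2y√(1+z²) = 5.36 + 2×4.55×1.803 = 21.77 m.
Hydraulic radius R = A/P = 55.44/21.77 = 2.547 m.
Manning's equation: Q = (1/n) A R^(2/3) S^(1/2) = (1/0.036) × 55.44 × 2.547^(2/3) × 0.01^(1/2) = 287 m³/s.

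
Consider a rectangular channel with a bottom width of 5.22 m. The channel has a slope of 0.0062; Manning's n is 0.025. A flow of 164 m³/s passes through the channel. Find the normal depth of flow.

y_n = 6.58 m

Manning's equation rearranged: A R^(2/3) = nQ / (1·√S) = 0.025 × 164 / (√0.0062) = 52.07.
Trying y = 8.4 m: A R^(2/3) = 69.4 — high.
Trying y = 5.52 m: A R^(2/3) = 42.2 — low.
Trying y = 6.58 m: A R^(2/3) = 52.11 — ≈ 52.07.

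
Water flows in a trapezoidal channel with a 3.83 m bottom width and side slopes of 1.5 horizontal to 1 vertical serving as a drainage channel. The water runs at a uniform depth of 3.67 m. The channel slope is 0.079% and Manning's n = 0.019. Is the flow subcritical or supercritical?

With bottom width b = 3.83 m and side slope z = 1.5: A = (b + zy)y = (3.83 + 1.5×3.67)×3.67 = 34.26 m²; P = b + 2y√(1+z²) = 3.83 + 2×3.67×1.803 = 17.06 m.
Hydraulic radius R = A/P = 34.26/17.06 = 2.008 m.
V = (1/n) R^(2/3) √S = (1/0.019) × 2.008^(2/3) × √0.00079 = 2.354 m/s. Hydraulic depth D_h = A/T = 34.26/14.84 = 2.309 m.
Froude number Fr = V/√(g·D_h) = 2.354/√(9.81×2.309) = 0.495, which is less than 1, so the flow is subcritical.

subcritical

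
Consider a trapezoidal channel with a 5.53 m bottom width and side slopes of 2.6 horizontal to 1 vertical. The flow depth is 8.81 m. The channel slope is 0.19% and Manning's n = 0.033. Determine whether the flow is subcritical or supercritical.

With bottom width b = 5.53 m and side slope z = 2.6: A = (b + zy)y = (5.53 + 2.6×8.81)×8.81 = 250.5 m²; P = b + 2y√(1+z²) = 5.53 + 2×8.81×2.786 = 54.61 m.
Hydraulic radius R = A/P = 250.5/54.61 = 4.587 m.
V = (1/n) R^(2/3) √S = (1/0.033) × 4.587^(2/3) × √0.0019 = 3.647 m/s. Hydraulic depth D_h = A/T = 250.5/51.34 = 4.879 m.
Froude number Fr = V/√(g·D_h) = 3.647/√(9.81×4.879) = 0.527, which is less than 1, so the flow is subcritical.

subcritical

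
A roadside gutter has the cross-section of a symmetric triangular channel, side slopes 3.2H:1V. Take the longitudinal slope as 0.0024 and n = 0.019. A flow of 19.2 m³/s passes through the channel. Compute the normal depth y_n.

Manning's equation rearranged: A R^(2/3) = nQ / (1·√S) = 0.019 × 19.2 / (√0.0024) = 7.446.
Try y = 1.97 m: A R^(2/3) = 11.92 — over.
Try y = 1.2 m: A R^(2/3) = 3.178 — short.
Try y = 1.65 m: A R^(2/3) = 7.429 — close enough.

y_n = 1.65 m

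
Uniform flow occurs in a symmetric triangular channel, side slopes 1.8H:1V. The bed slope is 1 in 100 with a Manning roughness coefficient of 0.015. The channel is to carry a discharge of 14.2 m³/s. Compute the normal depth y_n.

y_n = 1.31 m

Manning's equation rearranged: A R^(2/3) = nQ / (1·√S) = 0.015 × 14.2 / (√0.01) = 2.13.
Trying y = 1.64 m: A R^(2/3) = 3.878 — over.
Trying y = 1.09 m: A R^(2/3) = 1.305 — short.
Trying y = 1.31 m: A R^(2/3) = 2.13 — matches.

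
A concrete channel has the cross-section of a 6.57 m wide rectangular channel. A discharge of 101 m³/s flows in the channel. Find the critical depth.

y_c = 2.89 m

For a rectangular channel, critical depth y_c = (q²/g)^(1/3) where q = Q/b = 101/6.57 = 15.37 m²/s.
So y_c = (15.37²/9.81)^(1/3) = 2.89 m.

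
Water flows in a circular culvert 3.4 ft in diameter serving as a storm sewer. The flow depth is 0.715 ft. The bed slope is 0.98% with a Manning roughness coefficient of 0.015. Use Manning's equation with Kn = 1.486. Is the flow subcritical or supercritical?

For a circular section of diameter D = 3.4 ft at depth y = 0.715 ft, the central angle is θ = 2 arccos(1 − 2y/D) = 1.906 rad. Then A = (D²/8)(θ − sin θ) = 1.389 ft² and P = Dθ/2 = 3.239 ft.
Hydraulic radius R = A/P = 1.389/3.239 = 0.4287 ft.
V = (1.486/n) R^(2/3) √S = (1.486/0.015) × 0.4287^(2/3) × √0.0098 = 5.576 ft/s. Hydraulic depth D_h = A/T = 1.389/2.771 = 0.5012 ft.
Froude number Fr = V/√(g·D_h) = 5.576/√(32.2×0.5012) = 1.39, which is greater than 1, so the flow is supercritical.

supercritical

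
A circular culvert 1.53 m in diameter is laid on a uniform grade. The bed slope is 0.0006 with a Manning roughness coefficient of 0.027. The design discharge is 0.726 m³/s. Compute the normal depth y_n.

y_n = 1.06 m

Manning's equation rearranged: A R^(2/3) = nQ / (1·√S) = 0.027 × 0.726 / (√0.0006) = 0.8002.
Try y = 1.26 m: A R^(2/3) = 0.9729 — too large.
Try y = 0.882 m: A R^(2/3) = 0.6117 — too small.
Try y = 1.06 m: A R^(2/3) = 0.8002 — matches.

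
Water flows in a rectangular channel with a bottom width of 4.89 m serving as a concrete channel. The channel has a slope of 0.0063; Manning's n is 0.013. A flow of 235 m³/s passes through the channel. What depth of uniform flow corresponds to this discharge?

Manning's equation rearranged: A R^(2/3) = nQ / (1·√S) = 0.013 × 235 / (√0.0063) = 38.49.
Try y = 4.68 m: A R^(2/3) = 31.38 — low.
Try y = 6.55 m: A R^(2/3) = 47.05 — high.
Try y = 5.53 m: A R^(2/3) = 38.45 — close enough.

y_n = 5.53 m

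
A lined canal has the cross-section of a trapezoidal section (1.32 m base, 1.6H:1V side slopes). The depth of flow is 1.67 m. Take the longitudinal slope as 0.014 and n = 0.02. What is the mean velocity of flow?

V = 5.41 m/s

With bottom width b = 1.32 m and side slope z = 1.6: A = (b + zy)y = (1.32 + 1.6×1.67)×1.67 = 6.667 m²; P = b + 2y√(1+z²) = 1.32 + 2×1.67×1.887 = 7.622 m.
Hydraulic radius R = A/P = 6.667/7.622 = 0.8747 m.
From Manning's equation, V = (1/n) R^(2/3) S^(1/2) = (1/0.02) × 0.8747^(2/3) × 0.014^(1/2) = 5.41 m/s.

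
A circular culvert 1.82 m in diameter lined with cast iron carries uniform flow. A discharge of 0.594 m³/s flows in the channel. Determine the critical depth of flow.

y_c = 0.367 m

At critical depth, Q² T / (g A³) = 1, i.e. A³/T = Q²/g = 0.594²/9.81 = 0.03597.
Trying y = 0.452 m: A³/T = 0.08135 — over.
Trying y = 0.295 m: A³/T = 0.01529 — short.
Trying y = 0.367 m: A³/T = 0.03604 — matches.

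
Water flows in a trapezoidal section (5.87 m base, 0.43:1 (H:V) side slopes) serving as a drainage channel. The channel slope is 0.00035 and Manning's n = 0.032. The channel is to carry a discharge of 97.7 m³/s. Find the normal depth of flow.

Manning's equation rearranged: A R^(2/3) = nQ / (1·√S) = 0.032 × 97.7 / (√0.00035) = 167.1.
Trying y = 6.85 m: A R^(2/3) = 123 — short.
Trying y = 8.9 m: A R^(2/3) = 195.8 — over.
Trying y = 8.15 m: A R^(2/3) = 167.1 — ≈ 167.1.

y_n = 8.15 m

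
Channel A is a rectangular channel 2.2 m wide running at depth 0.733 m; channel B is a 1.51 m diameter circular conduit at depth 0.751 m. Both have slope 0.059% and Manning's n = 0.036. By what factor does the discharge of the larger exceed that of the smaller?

Channel A: Flow area A = b·y = 2.2 × 0.733 = 1.613 m². Wetted perimeter P = b + 2y = 2.2 + 2×0.733 = 3.666 m. Hydraulic radius R = A/P = 1.613/3.666 = 0.4399 m. Q_A = (1/0.036)·1.613·0.4399^(2/3)·√0.00059 = 0.6293 m³/s.
Channel B: For a circular section of diameter D = 1.51 m at depth y = 0.751 m, the central angle is θ = 2 arccos(1 − 2y/D) = 3.131 rad. Then A = (D²/8)(θ − sin θ) = 0.8894 m² and P = Dθ/2 = 2.364 m. Hydraulic radius R = A/P = 0.8894/2.364 = 0.3762 m. Q_B = (1/0.036)·0.8894·0.3762^(2/3)·√0.00059 = 0.3127 m³/s.
The larger discharge is 0.6293 m³/s and the smaller is 0.3127 m³/s; the ratio is 2.01.

2.01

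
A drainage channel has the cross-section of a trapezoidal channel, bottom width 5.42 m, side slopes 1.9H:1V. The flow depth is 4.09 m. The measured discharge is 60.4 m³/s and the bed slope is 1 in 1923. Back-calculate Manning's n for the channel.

n = 0.036

With bottom width b = 5.42 m and side slope z = 1.9: A = (b + zy)y = (5.42 + 1.9×4.09)×4.09 = 53.95 m²; P = b + 2y√(1+z²) = 5.42 + 2×4.09×2.147 = 22.98 m.
Hydraulic radius R = A/P = 53.95/22.98 = 2.347 m.
Rearranging Manning's equation: n = (1/Q) A R^(2/3) S^(1/2) = (1/60.4) × 53.95 × 2.347^(2/3) × √0.00052 = 0.036.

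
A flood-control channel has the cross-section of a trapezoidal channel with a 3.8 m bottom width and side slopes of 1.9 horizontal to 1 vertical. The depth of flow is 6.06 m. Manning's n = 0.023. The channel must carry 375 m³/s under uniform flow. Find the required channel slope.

S = 0.0019

With bottom width b = 3.8 m and side slope z = 1.9: A = (b + zy)y = (3.8 + 1.9×6.06)×6.06 = 92.8 m²; P = b + 2y√(1+z²) = 3.8 + 2×6.06×2.147 = 29.82 m.
Hydraulic radius R = A/P = 92.8/29.82 = 3.112 m.
From Manning's equation, S = [nQ / (1 A R^(2/3))]² = [0.023 × 375 / (1 × 92.8 × 3.112^(2/3))]² = 0.0019.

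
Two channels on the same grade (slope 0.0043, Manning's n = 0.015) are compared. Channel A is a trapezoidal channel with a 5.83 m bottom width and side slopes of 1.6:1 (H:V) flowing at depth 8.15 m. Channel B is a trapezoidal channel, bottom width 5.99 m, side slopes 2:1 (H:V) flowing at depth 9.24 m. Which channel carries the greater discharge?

channel B

Channel A: With bottom width b = 5.83 m and side slope z = 1.6: A = (b + zy)y = (5.83 + 1.6×8.15)×8.15 = 153.8 m²; P = b + 2y√(1+z²) = 5.83 + 2×8.15×1.887 = 36.58 m. Hydraulic radius R = A/P = 153.8/36.58 = 4.204 m. Q_A = (1/0.015)·153.8·4.204^(2/3)·√0.0043 = 1751 m³/s.
Channel B: With bottom width b = 5.99 m and side slope z = 2: A = (b + zy)y = (5.99 + 2×9.24)×9.24 = 226.1 m²; P = b + 2y√(1+z²) = 5.99 + 2×9.24×2.236 = 47.31 m. Hydraulic radius R = A/P = 226.1/47.31 = 4.779 m. Q_B = (1/0.015)·226.1·4.779^(2/3)·√0.0043 = 2804 m³/s.
Q_A = 1751 m³/s vs Q_B = 2804 m³/s, so channel B carries more.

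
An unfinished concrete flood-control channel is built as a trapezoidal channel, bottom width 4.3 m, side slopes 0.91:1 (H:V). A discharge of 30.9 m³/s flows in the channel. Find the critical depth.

At critical depth, Q² T / (g A³) = 1, i.e. A³/T = Q²/g = 30.9²/9.81 = 97.33.
At y = 1.77 m: A³/T = 152.2 — over.
At y = 1.17 m: A³/T = 38.46 — short.
At y = 1.55 m: A³/T = 97.38 — ≈ 97.33.

y_c = 1.55 m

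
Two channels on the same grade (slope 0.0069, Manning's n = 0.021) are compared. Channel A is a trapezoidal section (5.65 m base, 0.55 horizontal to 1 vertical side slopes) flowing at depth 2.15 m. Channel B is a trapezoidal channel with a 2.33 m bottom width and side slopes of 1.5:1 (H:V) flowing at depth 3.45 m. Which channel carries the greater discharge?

channel B

Channel A: With bottom width b = 5.65 m and side slope z = 0.55: A = (b + zy)y = (5.65 + 0.55×2.15)×2.15 = 14.69 m²; P = b + 2y√(1+z²) = 5.65 + 2×2.15×1.141 = 10.56 m. Hydraulic radius R = A/P = 14.69/10.56 = 1.391 m. Q_A = (1/0.021)·14.69·1.391^(2/3)·√0.0069 = 72.42 m³/s.
Channel B: With bottom width b = 2.33 m and side slope z = 1.5: A = (b + zy)y = (2.33 + 1.5×3.45)×3.45 = 25.89 m²; P = b + 2y√(1+z²) = 2.33 + 2×3.45×1.803 = 14.77 m. Hydraulic radius R = A/P = 25.89/14.77 = 1.753 m. Q_B = (1/0.021)·25.89·1.753^(2/3)·√0.0069 = 148.9 m³/s.
Q_A = 72.42 m³/s vs Q_B = 148.9 m³/s, so channel B carries more.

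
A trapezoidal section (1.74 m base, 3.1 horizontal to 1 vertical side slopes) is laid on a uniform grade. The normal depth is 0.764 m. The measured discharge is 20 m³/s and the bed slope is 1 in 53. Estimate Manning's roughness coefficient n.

n = 0.013

With bottom width b = 1.74 m and side slope z = 3.1: A = (b + zy)y = (1.74 + 3.1×0.764)×0.764 = 3.139 m²; P = b + 2y√(1+z²) = 1.74 + 2×0.764×3.257 = 6.717 m.
Hydraulic radius R = A/P = 3.139/6.717 = 0.4673 m.
Rearranging Manning's equation: n = (1/Q) A R^(2/3) S^(1/2) = (1/20) × 3.139 × 0.4673^(2/3) × √0.01887 = 0.013.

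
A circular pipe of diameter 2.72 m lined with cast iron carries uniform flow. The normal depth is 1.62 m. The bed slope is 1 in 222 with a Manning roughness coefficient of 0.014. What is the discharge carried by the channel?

For a circular section of diameter D = 2.72 m at depth y = 1.62 m, the central angle is θ = 2 arccos(1 − 2y/D) = 3.526 rad. Then A = (D²/8)(θ − sin θ) = 3.608 m² and P = Dθ/2 = 4.796 m.
Hydraulic radius R = A/P = 3.608/4.796 = 0.7524 m.
Manning's equation: Q = (1/n) A R^(2/3) S^(1/2) = (1/0.014) × 3.608 × 0.7524^(2/3) × 0.004505^(1/2) = 14.3 m³/s.

Q = 14.3 m³/s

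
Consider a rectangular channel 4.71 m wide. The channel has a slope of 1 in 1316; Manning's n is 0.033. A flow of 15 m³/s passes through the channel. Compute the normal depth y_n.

Manning's equation rearranged: A R^(2/3) = nQ / (1·√S) = 0.033 × 15 / (√0.0007599) = 17.96.
Try y = 3.38 m: A R^(2/3) = 19.81 — high.
Try y = 2.58 m: A R^(2/3) = 13.96 — low.
Try y = 3.13 m: A R^(2/3) = 17.95 — matches.

y_n = 3.13 m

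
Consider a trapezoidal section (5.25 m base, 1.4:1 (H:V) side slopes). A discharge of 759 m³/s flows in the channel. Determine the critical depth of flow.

At critical depth, Q² T / (g A³) = 1, i.e. A³/T = Q²/g = 759²/9.81 = 58720.
At y = 8.38 m: A³/T = 100400 — high.
At y = 6.44 m: A³/T = 33310 — low.
At y = 7.38 m: A³/T = 58680 — ≈ 58720.

y_c = 7.38 m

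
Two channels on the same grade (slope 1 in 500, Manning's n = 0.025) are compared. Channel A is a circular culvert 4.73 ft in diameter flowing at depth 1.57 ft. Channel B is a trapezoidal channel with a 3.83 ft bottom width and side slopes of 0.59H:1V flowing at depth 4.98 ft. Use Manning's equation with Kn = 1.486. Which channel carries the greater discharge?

Channel A: For a circular section of diameter D = 4.73 ft at depth y = 1.57 ft, the central angle is θ = 2 arccos(1 − 2y/D) = 2.456 rad. Then A = (D²/8)(θ − sin θ) = 5.098 ft² and P = Dθ/2 = 5.808 ft. Hydraulic radius R = A/P = 5.098/5.808 = 0.8776 ft. Q_A = (1.486/0.025)·5.098·0.8776^(2/3)·√0.002 = 12.42 ft³/s.
Channel B: With bottom width b = 3.83 ft and side slope z = 0.59: A = (b + zy)y = (3.83 + 0.59×4.98)×4.98 = 33.71 ft²; P = b + 2y√(1+z²) = 3.83 + 2×4.98×1.161 = 15.39 ft. Hydraulic radius R = A/P = 33.71/15.39 = 2.189 ft. Q_B = (1.486/0.025)·33.71·2.189^(2/3)·√0.002 = 151.1 ft³/s.
Q_A = 12.42 ft³/s vs Q_B = 151.1 ft³/s, so channel B carries more.

channel B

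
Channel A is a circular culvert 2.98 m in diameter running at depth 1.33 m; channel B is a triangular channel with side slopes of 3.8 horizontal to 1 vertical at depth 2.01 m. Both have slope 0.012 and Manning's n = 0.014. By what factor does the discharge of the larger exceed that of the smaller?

6.4

Channel A: For a circular section of diameter D = 2.98 m at depth y = 1.33 m, the central angle is θ = 2 arccos(1 − 2y/D) = 2.926 rad. Then A = (D²/8)(θ − sin θ) = 3.011 m² and P = Dθ/2 = 4.36 m. Hydraulic radius R = A/P = 3.011/4.36 = 0.6906 m. Q_A = (1/0.014)·3.011·0.6906^(2/3)·√0.012 = 18.41 m³/s.
Channel B: For a triangular section with side slope z = 3.8: A = zy² = 3.8×2.01² = 15.35 m²; P = 2y√(1+z²) = 2×2.01×3.929 = 15.8 m. Hydraulic radius R = A/P = 15.35/15.8 = 0.9719 m. Q_B = (1/0.014)·15.35·0.9719^(2/3)·√0.012 = 117.9 m³/s.
The larger discharge is 117.9 m³/s and the smaller is 18.41 m³/s; the ratio is 6.4.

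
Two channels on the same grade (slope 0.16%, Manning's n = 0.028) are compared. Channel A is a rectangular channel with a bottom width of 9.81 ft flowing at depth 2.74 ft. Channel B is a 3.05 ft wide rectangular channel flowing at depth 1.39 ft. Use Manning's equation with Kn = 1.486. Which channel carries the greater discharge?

channel A

Channel A: Flow area A = b·y = 9.81 × 2.74 = 26.88 ft². Wetted perimeter P = b + 2y = 9.81 + 2×2.74 = 15.29 ft. Hydraulic radius R = A/P = 26.88/15.29 = 1.758 ft. Q_A = (1.486/0.028)·26.88·1.758^(2/3)·√0.0016 = 83.12 ft³/s.
Channel B: Flow area A = b·y = 3.05 × 1.39 = 4.239 ft². Wetted perimeter P = b + 2y = 3.05 + 2×1.39 = 5.83 ft. Hydraulic radius R = A/P = 4.239/5.83 = 0.7272 ft. Q_B = (1.486/0.028)·4.239·0.7272^(2/3)·√0.0016 = 7.278 ft³/s.
Q_A = 83.12 ft³/s vs Q_B = 7.278 ft³/s, so channel A carries more.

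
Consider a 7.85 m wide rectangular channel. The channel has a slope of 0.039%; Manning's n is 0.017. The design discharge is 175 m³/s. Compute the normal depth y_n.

y_n = 9.68 m

Manning's equation rearranged: A R^(2/3) = nQ / (1·√S) = 0.017 × 175 / (√0.00039) = 150.6.
At y = 11.6 m: A R^(2/3) = 186.6 — too large.
At y = 9.68 m: A R^(2/3) = 150.7 — ≈ 150.6.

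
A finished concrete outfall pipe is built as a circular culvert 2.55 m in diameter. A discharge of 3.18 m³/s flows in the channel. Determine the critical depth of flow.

y_c = 0.789 m

At critical depth, Q² T / (g A³) = 1, i.e. A³/T = Q²/g = 3.18²/9.81 = 1.031.
Try y = 0.991 m: A³/T = 2.487 — high.
Try y = 0.789 m: A³/T = 1.032 — ≈ 1.031.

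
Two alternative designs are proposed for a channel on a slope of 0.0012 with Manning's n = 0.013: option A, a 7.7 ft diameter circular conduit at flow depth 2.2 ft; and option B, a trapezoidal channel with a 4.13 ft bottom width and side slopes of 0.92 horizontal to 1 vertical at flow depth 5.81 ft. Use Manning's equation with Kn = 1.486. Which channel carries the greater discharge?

channel B

Channel A: For a circular section of diameter D = 7.7 ft at depth y = 2.2 ft, the central angle is θ = 2 arccos(1 − 2y/D) = 2.256 rad. Then A = (D²/8)(θ − sin θ) = 10.98 ft² and P = Dθ/2 = 8.685 ft. Hydraulic radius R = A/P = 10.98/8.685 = 1.264 ft. Q_A = (1.486/0.013)·10.98·1.264^(2/3)·√0.0012 = 50.82 ft³/s.
Channel B: With bottom width b = 4.13 ft and side slope z = 0.92: A = (b + zy)y = (4.13 + 0.92×5.81)×5.81 = 55.05 ft²; P = b + 2y√(1+z²) = 4.13 + 2×5.81×1.359 = 19.92 ft. Hydraulic radius R = A/P = 55.05/19.92 = 2.764 ft. Q_B = (1.486/0.013)·55.05·2.764^(2/3)·√0.0012 = 429.3 ft³/s.
Q_A = 50.82 ft³/s vs Q_B = 429.3 ft³/s, so channel B carries more.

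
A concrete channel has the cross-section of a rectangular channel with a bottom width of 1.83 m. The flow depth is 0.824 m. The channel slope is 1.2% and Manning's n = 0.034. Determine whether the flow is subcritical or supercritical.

Flow area A = b·y = 1.83 × 0.824 = 1.508 m². Wetted perimeter P = b + 2y = 1.83 + 2×0.824 = 3.478 m.
Hydraulic radius R = A/P = 1.508/3.478 = 0.4336 m.
V = (1/n) R^(2/3) √S = (1/0.034) × 0.4336^(2/3) × √0.012 = 1.846 m/s. Hydraulic depth D_h = A/T = 1.508/1.83 = 0.824 m.
Froude number Fr = V/√(g·D_h) = 1.846/√(9.81×0.824) = 0.649, which is less than 1, so the flow is subcritical.

subcritical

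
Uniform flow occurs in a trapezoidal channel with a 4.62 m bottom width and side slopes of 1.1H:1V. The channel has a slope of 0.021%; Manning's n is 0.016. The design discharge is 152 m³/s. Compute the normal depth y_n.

y_n = 6.53 m

Manning's equation rearranged: A R^(2/3) = nQ / (1·√S) = 0.016 × 152 / (√0.00021) = 167.8.
Try y = 8.26 m: A R^(2/3) = 279.5 — high.
Try y = 5.43 m: A R^(2/3) = 113.5 — low.
Try y = 6.53 m: A R^(2/3) = 167.6 — close enough.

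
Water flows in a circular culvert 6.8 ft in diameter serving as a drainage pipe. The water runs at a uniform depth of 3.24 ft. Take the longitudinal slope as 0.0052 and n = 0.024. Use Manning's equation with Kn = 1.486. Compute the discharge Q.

Q = 106 ft³/s

For a circular section of diameter D = 6.8 ft at depth y = 3.24 ft, the central angle is θ = 2 arccos(1 − 2y/D) = 3.047 rad. Then A = (D²/8)(θ − sin θ) = 17.07 ft² and P = Dθ/2 = 10.36 ft.
Hydraulic radius R = A/P = 17.07/10.36 = 1.648 ft.
Manning's equation: Q = (1.486/n) A R^(2/3) S^(1/2) = (1.486/0.024) × 17.07 × 1.648^(2/3) × 0.0052^(1/2) = 106 ft³/s.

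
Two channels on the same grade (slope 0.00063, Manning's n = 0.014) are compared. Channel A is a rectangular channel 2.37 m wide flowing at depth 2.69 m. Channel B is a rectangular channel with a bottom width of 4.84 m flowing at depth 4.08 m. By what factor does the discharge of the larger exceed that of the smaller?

Channel A: Flow area A = b·y = 2.37 × 2.69 = 6.375 m². Wetted perimeter P = b + 2y = 2.37 + 2×2.69 = 7.75 m. Hydraulic radius R = A/P = 6.375/7.75 = 0.8226 m. Q_A = (1/0.014)·6.375·0.8226^(2/3)·√0.00063 = 10.03 m³/s.
Channel B: Flow area A = b·y = 4.84 × 4.08 = 19.75 m². Wetted perimeter P = b + 2y = 4.84 + 2×4.08 = 13 m. Hydraulic radius R = A/P = 19.75/13 = 1.519 m. Q_B = (1/0.014)·19.75·1.519^(2/3)·√0.00063 = 46.78 m³/s.
The larger discharge is 46.78 m³/s and the smaller is 10.03 m³/s; the ratio is 4.66.

4.66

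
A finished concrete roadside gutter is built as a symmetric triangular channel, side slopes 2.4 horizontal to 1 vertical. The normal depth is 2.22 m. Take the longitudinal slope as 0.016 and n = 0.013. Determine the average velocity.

V = 9.89 m/s

For a triangular section with side slope z = 2.4: A = zy² = 2.4×2.22² = 11.83 m²; P = 2y√(1+z²) = 2×2.22×2.6 = 11.54 m.
Hydraulic radius R = A/P = 11.83/11.54 = 1.025 m.
From Manning's equation, V = (1/n) R^(2/3) S^(1/2) = (1/0.013) × 1.025^(2/3) × 0.016^(1/2) = 9.89 m/s.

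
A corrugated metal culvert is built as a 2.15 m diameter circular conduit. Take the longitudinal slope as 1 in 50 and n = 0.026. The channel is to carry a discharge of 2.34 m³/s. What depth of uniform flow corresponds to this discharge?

y_n = 0.616 m

Manning's equation rearranged: A R^(2/3) = nQ / (1·√S) = 0.026 × 2.34 / (√0.02) = 0.4302.
At y = 0.545 m: A R^(2/3) = 0.3379 — too small.
At y = 0.739 m: A R^(2/3) = 0.6099 — too large.
At y = 0.616 m: A R^(2/3) = 0.4298 — close enough.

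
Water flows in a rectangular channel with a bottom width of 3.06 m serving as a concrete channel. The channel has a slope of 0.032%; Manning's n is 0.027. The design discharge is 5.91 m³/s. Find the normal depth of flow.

Manning's equation rearranged: A R^(2/3) = nQ / (1·√S) = 0.027 × 5.91 / (√0.00032) = 8.92.
Trying y = 3.46 m: A R^(2/3) = 11.01 — over.
Trying y = 2.91 m: A R^(2/3) = 8.921 — ≈ 8.92.

y_n = 2.91 m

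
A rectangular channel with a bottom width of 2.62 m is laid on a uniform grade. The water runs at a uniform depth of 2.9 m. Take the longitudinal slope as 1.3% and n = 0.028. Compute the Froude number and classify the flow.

subcritical

Flow area A = b·y = 2.62 × 2.9 = 7.598 m². Wetted perimeter P = b + 2y = 2.62 + 2×2.9 = 8.42 m.
Hydraulic radius R = A/P = 7.598/8.42 = 0.9024 m.
V = (1/n) R^(2/3) √S = (1/0.028) × 0.9024^(2/3) × √0.013 = 3.803 m/s. Hydraulic depth D_h = A/T = 7.598/2.62 = 2.9 m.
Froude number Fr = V/√(g·D_h) = 3.803/√(9.81×2.9) = 0.713, which is less than 1, so the flow is subcritical.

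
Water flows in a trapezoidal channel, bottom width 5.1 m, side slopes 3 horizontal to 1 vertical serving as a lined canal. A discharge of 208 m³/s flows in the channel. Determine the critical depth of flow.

y_c = 3.22 m

At critical depth, Q² T / (g A³) = 1, i.e. A³/T = Q²/g = 208²/9.81 = 4410.
At y = 2.29 m: A³/T = 1093 — low.
At y = 3.68 m: A³/T = 7709 — high.
At y = 3.22 m: A³/T = 4396 — close enough.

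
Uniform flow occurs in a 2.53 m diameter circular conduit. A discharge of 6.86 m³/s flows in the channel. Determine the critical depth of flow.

y_c = 1.18 m

At critical depth, Q² T / (g A³) = 1, i.e. A³/T = Q²/g = 6.86²/9.81 = 4.797.
Trying y = 0.817 m: A³/T = 1.171 — low.
Trying y = 1.18 m: A³/T = 4.812 — close enough.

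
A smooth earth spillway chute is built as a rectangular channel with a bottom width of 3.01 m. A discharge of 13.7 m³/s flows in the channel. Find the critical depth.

For a rectangular channel, critical depth y_c = (q²/g)^(1/3) where q = Q/b = 13.7/3.01 = 4.551 m²/s.
So y_c = (4.551²/9.81)^(1/3) = 1.28 m.

y_c = 1.28 m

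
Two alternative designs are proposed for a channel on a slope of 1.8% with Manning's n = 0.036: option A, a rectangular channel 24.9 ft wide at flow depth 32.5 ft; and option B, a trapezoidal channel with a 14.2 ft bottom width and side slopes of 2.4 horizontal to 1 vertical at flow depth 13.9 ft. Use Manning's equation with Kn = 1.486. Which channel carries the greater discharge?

Channel A: Flow area A = b·y = 24.9 × 32.5 = 809.2 ft². Wetted perimeter P = b + 2y = 24.9 + 2×32.5 = 89.9 ft. Hydraulic radius R = A/P = 809.2/89.9 = 9.002 ft. Q_A = (1.486/0.036)·809.2·9.002^(2/3)·√0.018 = 19390 ft³/s.
Channel B: With bottom width b = 14.2 ft and side slope z = 2.4: A = (b + zy)y = (14.2 + 2.4×13.9)×13.9 = 661.1 ft²; P = b + 2y√(1+z²) = 14.2 + 2×13.9×2.6 = 86.48 ft. Hydraulic radius R = A/P = 661.1/86.48 = 7.644 ft. Q_B = (1.486/0.036)·661.1·7.644^(2/3)·√0.018 = 14210 ft³/s.
Q_A = 19390 ft³/s vs Q_B = 14210 ft³/s, so channel A carries more.

channel A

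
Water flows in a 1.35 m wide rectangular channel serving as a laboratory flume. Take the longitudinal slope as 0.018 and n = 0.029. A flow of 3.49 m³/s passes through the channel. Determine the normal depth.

Manning's equation rearranged: A R^(2/3) = nQ / (1·√S) = 0.029 × 3.49 / (√0.018) = 0.7544.
Trying y = 0.763 m: A R^(2/3) = 0.5195 — low.
Trying y = 1.27 m: A R^(2/3) = 0.993 — high.
Trying y = 1.02 m: A R^(2/3) = 0.7552 — close enough.

y_n = 1.02 m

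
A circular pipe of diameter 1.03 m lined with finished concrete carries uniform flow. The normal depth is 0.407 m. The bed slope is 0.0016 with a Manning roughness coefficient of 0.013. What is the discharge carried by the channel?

Q = 0.342 m³/s

For a circular section of diameter D = 1.03 m at depth y = 0.407 m, the central angle is θ = 2 arccos(1 − 2y/D) = 2.719 rad. Then A = (D²/8)(θ − sin θ) = 0.3062 m² and P = Dθ/2 = 1.4 m.
Hydraulic radius R = A/P = 0.3062/1.4 = 0.2187 m.
Manning's equation: Q = (1/n) A R^(2/3) S^(1/2) = (1/0.013) × 0.3062 × 0.2187^(2/3) × 0.0016^(1/2) = 0.342 m³/s.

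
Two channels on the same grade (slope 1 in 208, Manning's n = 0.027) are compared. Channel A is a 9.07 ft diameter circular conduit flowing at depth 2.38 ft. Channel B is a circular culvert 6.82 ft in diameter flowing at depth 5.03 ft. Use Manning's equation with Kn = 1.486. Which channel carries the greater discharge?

channel B

Channel A: For a circular section of diameter D = 9.07 ft at depth y = 2.38 ft, the central angle is θ = 2 arccos(1 − 2y/D) = 2.151 rad. Then A = (D²/8)(θ − sin θ) = 13.52 ft² and P = Dθ/2 = 9.756 ft. Hydraulic radius R = A/P = 13.52/9.756 = 1.386 ft. Q_A = (1.486/0.027)·13.52·1.386^(2/3)·√0.004808 = 64.15 ft³/s.
Channel B: For a circular section of diameter D = 6.82 ft at depth y = 5.03 ft, the central angle is θ = 2 arccos(1 − 2y/D) = 4.132 rad. Then A = (D²/8)(θ − sin θ) = 28.88 ft² and P = Dθ/2 = 14.09 ft. Hydraulic radius R = A/P = 28.88/14.09 = 2.05 ft. Q_B = (1.486/0.027)·28.88·2.05^(2/3)·√0.004808 = 177.9 ft³/s.
Q_A = 64.15 ft³/s vs Q_B = 177.9 ft³/s, so channel B carries more.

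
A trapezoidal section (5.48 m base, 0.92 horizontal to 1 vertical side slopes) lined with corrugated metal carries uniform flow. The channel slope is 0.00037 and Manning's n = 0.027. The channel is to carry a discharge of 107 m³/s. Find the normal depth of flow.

Manning's equation rearranged: A R^(2/3) = nQ / (1·√S) = 0.027 × 107 / (√0.00037) = 150.2.
Try y = 7.49 m: A R^(2/3) = 217.1 — high.
Try y = 6.25 m: A R^(2/3) = 150 — ≈ 150.2.

y_n = 6.25 m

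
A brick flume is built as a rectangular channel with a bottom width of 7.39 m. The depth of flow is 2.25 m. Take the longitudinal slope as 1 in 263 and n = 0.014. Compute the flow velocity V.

Flow area A = b·y = 7.39 × 2.25 = 16.63 m². Wetted perimeter P = b + 2y = 7.39 + 2×2.25 = 11.89 m.
Hydraulic radius R = A/P = 16.63/11.89 = 1.398 m.
From Manning's equation, V = (1/n) R^(2/3) S^(1/2) = (1/0.014) × 1.398^(2/3) × 0.003802^(1/2) = 5.51 m/s.

V = 5.51 m/s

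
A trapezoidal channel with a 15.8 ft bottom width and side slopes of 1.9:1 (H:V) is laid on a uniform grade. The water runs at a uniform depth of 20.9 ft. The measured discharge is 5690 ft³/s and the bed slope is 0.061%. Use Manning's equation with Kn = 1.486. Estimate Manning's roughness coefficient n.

n = 0.037

With bottom width b = 15.8 ft and side slope z = 1.9: A = (b + zy)y = (15.8 + 1.9×20.9)×20.9 = 1160 ft²; P = b + 2y√(1+z²) = 15.8 + 2×20.9×2.147 = 105.5 ft.
Hydraulic radius R = A/P = 1160/105.5 = 10.99 ft.
Rearranging Manning's equation: n = (1.486/Q) A R^(2/3) S^(1/2) = (1.486/5690) × 1160 × 10.99^(2/3) × √0.00061 = 0.037.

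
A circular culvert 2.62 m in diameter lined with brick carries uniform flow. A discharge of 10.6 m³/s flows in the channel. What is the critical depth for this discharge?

At critical depth, Q² T / (g A³) = 1, i.e. A³/T = Q²/g = 10.6²/9.81 = 11.45.
Try y = 1.65 m: A³/T = 18.08 — over.
Try y = 1.06 m: A³/T = 3.324 — short.
Try y = 1.46 m: A³/T = 11.31 — ≈ 11.45.

y_c = 1.46 m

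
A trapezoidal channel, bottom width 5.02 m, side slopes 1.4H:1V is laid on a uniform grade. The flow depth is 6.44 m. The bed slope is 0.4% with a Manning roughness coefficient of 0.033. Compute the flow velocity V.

With bottom width b = 5.02 m and side slope z = 1.4: A = (b + zy)y = (5.02 + 1.4×6.44)×6.44 = 90.39 m²; P = b + 2y√(1+z²) = 5.02 + 2×6.44×1.72 = 27.18 m.
Hydraulic radius R = A/P = 90.39/27.18 = 3.326 m.
From Manning's equation, V = (1/n) R^(2/3) S^(1/2) = (1/0.033) × 3.326^(2/3) × 0.004^(1/2) = 4.27 m/s.

V = 4.27 m/s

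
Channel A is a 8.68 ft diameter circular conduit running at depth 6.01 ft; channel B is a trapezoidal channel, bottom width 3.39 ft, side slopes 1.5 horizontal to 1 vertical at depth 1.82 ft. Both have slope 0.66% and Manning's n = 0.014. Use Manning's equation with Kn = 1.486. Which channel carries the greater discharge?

channel A

Channel A: For a circular section of diameter D = 8.68 ft at depth y = 6.01 ft, the central angle is θ = 2 arccos(1 − 2y/D) = 3.932 rad. Then A = (D²/8)(θ − sin θ) = 43.72 ft² and P = Dθ/2 = 17.06 ft. Hydraulic radius R = A/P = 43.72/17.06 = 2.562 ft. Q_A = (1.486/0.014)·43.72·2.562^(2/3)·√0.0066 = 705.8 ft³/s.
Channel B: With bottom width b = 3.39 ft and side slope z = 1.5: A = (b + zy)y = (3.39 + 1.5×1.82)×1.82 = 11.14 ft²; P = b + 2y√(1+z²) = 3.39 + 2×1.82×1.803 = 9.952 ft. Hydraulic radius R = A/P = 11.14/9.952 = 1.119 ft. Q_B = (1.486/0.014)·11.14·1.119^(2/3)·√0.0066 = 103.5 ft³/s.
Q_A = 705.8 ft³/s vs Q_B = 103.5 ft³/s, so channel A carries more.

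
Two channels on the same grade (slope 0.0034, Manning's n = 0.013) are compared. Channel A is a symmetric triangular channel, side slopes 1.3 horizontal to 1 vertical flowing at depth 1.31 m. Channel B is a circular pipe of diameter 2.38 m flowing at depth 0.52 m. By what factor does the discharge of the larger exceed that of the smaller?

Channel A: For a triangular section with side slope z = 1.3: A = zy² = 1.3×1.31² = 2.231 m²; P = 2y√(1+z²) = 2×1.31×1.64 = 4.297 m. Hydraulic radius R = A/P = 2.231/4.297 = 0.5192 m. Q_A = (1/0.013)·2.231·0.5192^(2/3)·√0.0034 = 6.464 m³/s.
Channel B: For a circular section of diameter D = 2.38 m at depth y = 0.52 m, the central angle is θ = 2 arccos(1 − 2y/D) = 1.946 rad. Then A = (D²/8)(θ − sin θ) = 0.7186 m² and P = Dθ/2 = 2.315 m. Hydraulic radius R = A/P = 0.7186/2.315 = 0.3104 m. Q_B = (1/0.013)·0.7186·0.3104^(2/3)·√0.0034 = 1.478 m³/s.
The larger discharge is 6.464 m³/s and the smaller is 1.478 m³/s; the ratio is 4.37.

4.37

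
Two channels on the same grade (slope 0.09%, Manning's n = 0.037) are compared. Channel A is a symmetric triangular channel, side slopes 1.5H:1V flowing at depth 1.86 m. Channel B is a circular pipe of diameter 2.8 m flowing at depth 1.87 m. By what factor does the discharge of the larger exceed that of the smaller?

Channel A: For a triangular section with side slope z = 1.5: A = zy² = 1.5×1.86² = 5.189 m²; P = 2y√(1+z²) = 2×1.86×1.803 = 6.706 m. Hydraulic radius R = A/P = 5.189/6.706 = 0.7738 m. Q_A = (1/0.037)·5.189·0.7738^(2/3)·√0.0009 = 3.546 m³/s.
Channel B: For a circular section of diameter D = 2.8 m at depth y = 1.87 m, the central angle is θ = 2 arccos(1 − 2y/D) = 3.826 rad. Then A = (D²/8)(θ − sin θ) = 4.37 m² and P = Dθ/2 = 5.357 m. Hydraulic radius R = A/P = 4.37/5.357 = 0.8157 m. Q_B = (1/0.037)·4.37·0.8157^(2/3)·√0.0009 = 3.093 m³/s.
The larger discharge is 3.546 m³/s and the smaller is 3.093 m³/s; the ratio is 1.15.

1.15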